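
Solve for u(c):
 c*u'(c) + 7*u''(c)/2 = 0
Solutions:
 u(c) = C1 + C2*erf(sqrt(7)*c/7)


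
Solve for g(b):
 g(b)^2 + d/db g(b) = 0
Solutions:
 g(b) = 1/(C1 + b)


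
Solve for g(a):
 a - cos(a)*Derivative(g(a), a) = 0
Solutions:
 g(a) = C1 + Integral(a/cos(a), a)


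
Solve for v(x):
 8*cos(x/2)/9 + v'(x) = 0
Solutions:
 v(x) = C1 - 16*sin(x/2)/9


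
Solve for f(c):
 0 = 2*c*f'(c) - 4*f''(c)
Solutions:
 f(c) = C1 + C2*erfi(c/2)


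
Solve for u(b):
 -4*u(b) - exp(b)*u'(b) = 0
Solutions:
 u(b) = C1*exp(4*exp(-b))


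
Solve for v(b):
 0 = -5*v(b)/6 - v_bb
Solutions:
 v(b) = C1*sin(sqrt(30)*b/6) + C2*cos(sqrt(30)*b/6)


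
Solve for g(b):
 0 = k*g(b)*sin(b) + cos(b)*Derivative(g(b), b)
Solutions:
 g(b) = C1*exp(k*log(cos(b)))


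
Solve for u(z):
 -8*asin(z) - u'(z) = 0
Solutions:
 u(z) = C1 - 8*z*asin(z) - 8*sqrt(1 - z^2)


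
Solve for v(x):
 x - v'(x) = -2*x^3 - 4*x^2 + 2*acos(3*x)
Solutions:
 v(x) = C1 + x^4/2 + 4*x^3/3 + x^2/2 - 2*x*acos(3*x) + 2*sqrt(1 - 9*x^2)/3


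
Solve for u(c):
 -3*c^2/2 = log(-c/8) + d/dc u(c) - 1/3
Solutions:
 u(c) = C1 - c^3/2 - c*log(-c) + c*(4/3 + 3*log(2))


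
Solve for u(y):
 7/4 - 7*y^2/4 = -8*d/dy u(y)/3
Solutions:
 u(y) = C1 + 7*y^3/32 - 21*y/32


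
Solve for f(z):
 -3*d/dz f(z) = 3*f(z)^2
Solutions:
 f(z) = 1/(C1 + z)


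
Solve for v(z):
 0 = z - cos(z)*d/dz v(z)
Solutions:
 v(z) = C1 + Integral(z/cos(z), z)


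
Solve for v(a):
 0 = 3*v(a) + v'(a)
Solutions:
 v(a) = C1*exp(-3*a)


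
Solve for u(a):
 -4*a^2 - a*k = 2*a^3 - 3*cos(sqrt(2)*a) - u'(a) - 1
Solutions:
 u(a) = C1 + a^4/2 + 4*a^3/3 + a^2*k/2 - a - 3*sqrt(2)*sin(sqrt(2)*a)/2


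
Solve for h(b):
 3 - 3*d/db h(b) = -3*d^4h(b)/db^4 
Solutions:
 h(b) = C1 + C4*exp(b) + b + (C2*sin(sqrt(3)*b/2) + C3*cos(sqrt(3)*b/2))*exp(-b/2)


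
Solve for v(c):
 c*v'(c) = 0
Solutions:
 v(c) = C1


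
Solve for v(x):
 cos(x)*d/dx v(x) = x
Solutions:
 v(x) = C1 + Integral(x/cos(x), x)


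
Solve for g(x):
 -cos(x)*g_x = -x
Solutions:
 g(x) = C1 + Integral(x/cos(x), x)


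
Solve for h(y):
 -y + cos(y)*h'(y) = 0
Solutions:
 h(y) = C1 + Integral(y/cos(y), y)


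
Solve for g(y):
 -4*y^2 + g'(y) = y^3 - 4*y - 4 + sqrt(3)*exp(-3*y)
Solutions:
 g(y) = C1 + y^4/4 + 4*y^3/3 - 2*y^2 - 4*y - sqrt(3)*exp(-3*y)/3


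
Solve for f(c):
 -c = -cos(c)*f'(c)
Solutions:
 f(c) = C1 + Integral(c/cos(c), c)


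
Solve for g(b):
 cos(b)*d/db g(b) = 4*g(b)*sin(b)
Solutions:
 g(b) = C1/cos(b)^4


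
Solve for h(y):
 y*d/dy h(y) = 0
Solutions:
 h(y) = C1


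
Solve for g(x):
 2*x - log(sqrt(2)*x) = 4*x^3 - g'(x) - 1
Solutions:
 g(x) = C1 + x^4 - x^2 + x*log(x) - 2*x + x*log(2)/2


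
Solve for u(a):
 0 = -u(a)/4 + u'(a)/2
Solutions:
 u(a) = C1*exp(a/2)


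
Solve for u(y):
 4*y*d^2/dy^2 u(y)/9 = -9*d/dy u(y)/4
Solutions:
 u(y) = C1 + C2/y^(65/16)


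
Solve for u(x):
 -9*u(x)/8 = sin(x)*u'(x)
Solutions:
 u(x) = C1*(cos(x) + 1)^(9/16)/(cos(x) - 1)^(9/16)


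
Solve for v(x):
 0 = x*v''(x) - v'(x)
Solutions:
 v(x) = C1 + C2*x^2


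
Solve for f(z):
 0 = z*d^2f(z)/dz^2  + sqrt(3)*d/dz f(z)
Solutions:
 f(z) = C1 + C2*z^(1 - sqrt(3))


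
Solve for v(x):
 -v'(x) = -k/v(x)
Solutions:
 v(x) = -sqrt(C1 + 2*k*x)
 v(x) = sqrt(C1 + 2*k*x)


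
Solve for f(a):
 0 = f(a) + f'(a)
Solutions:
 f(a) = C1*exp(-a)


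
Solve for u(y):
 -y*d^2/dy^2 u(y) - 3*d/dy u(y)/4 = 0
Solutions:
 u(y) = C1 + C2*y^(1/4)


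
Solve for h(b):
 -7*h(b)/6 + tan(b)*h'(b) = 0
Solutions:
 h(b) = C1*sin(b)^(7/6)


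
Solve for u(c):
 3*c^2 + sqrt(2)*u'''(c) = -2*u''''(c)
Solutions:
 u(c) = C1 + C2*c + C3*c^2 + C4*exp(-sqrt(2)*c/2) - sqrt(2)*c^5/40 + c^4/4 - sqrt(2)*c^3


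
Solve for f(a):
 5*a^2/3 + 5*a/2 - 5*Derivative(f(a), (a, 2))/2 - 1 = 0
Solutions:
 f(a) = C1 + C2*a + a^4/18 + a^3/6 - a^2/5


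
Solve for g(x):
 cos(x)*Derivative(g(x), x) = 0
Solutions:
 g(x) = C1


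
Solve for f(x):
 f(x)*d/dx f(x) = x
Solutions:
 f(x) = -sqrt(C1 + x^2)
 f(x) = sqrt(C1 + x^2)


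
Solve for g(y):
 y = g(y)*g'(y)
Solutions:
 g(y) = -sqrt(C1 + y^2)
 g(y) = sqrt(C1 + y^2)


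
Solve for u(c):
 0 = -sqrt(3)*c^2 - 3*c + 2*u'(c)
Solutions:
 u(c) = C1 + sqrt(3)*c^3/6 + 3*c^2/4


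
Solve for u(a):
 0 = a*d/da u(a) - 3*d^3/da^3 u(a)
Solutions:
 u(a) = C1 + Integral(C2*airyai(3^(2/3)*a/3) + C3*airybi(3^(2/3)*a/3), a)


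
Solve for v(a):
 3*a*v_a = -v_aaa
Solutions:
 v(a) = C1 + Integral(C2*airyai(-3^(1/3)*a) + C3*airybi(-3^(1/3)*a), a)


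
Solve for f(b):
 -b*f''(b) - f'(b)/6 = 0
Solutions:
 f(b) = C1 + C2*b^(5/6)


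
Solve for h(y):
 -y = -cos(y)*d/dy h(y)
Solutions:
 h(y) = C1 + Integral(y/cos(y), y)


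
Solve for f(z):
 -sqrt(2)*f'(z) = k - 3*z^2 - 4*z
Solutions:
 f(z) = C1 - sqrt(2)*k*z/2 + sqrt(2)*z^3/2 + sqrt(2)*z^2


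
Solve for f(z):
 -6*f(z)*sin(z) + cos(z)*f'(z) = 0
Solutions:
 f(z) = C1/cos(z)^6


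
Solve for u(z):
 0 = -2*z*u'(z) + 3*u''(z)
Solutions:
 u(z) = C1 + C2*erfi(sqrt(3)*z/3)


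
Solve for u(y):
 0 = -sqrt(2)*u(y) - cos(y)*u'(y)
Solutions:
 u(y) = C1*(sin(y) - 1)^(sqrt(2)/2)/(sin(y) + 1)^(sqrt(2)/2)


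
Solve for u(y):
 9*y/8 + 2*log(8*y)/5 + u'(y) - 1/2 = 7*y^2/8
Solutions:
 u(y) = C1 + 7*y^3/24 - 9*y^2/16 - 2*y*log(y)/5 - 6*y*log(2)/5 + 9*y/10


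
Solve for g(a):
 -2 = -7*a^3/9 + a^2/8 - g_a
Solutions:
 g(a) = C1 - 7*a^4/36 + a^3/24 + 2*a


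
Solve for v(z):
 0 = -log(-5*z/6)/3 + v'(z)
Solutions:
 v(z) = C1 + z*log(-z)/3 + z*(-log(6) - 1 + log(5))/3


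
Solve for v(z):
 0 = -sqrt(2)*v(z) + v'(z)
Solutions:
 v(z) = C1*exp(sqrt(2)*z)


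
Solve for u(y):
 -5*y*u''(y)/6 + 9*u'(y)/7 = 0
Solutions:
 u(y) = C1 + C2*y^(89/35)


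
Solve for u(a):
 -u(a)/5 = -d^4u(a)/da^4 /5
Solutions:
 u(a) = C1*exp(-a) + C2*exp(a) + C3*sin(a) + C4*cos(a)


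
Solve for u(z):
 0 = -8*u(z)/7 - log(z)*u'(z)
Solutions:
 u(z) = C1*exp(-8*li(z)/7)


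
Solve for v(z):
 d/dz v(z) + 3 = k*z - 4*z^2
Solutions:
 v(z) = C1 + k*z^2/2 - 4*z^3/3 - 3*z


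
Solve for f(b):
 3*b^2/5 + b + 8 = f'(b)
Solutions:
 f(b) = C1 + b^3/5 + b^2/2 + 8*b


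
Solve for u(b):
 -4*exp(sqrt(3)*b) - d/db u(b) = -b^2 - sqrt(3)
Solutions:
 u(b) = C1 + b^3/3 + sqrt(3)*b - 4*sqrt(3)*exp(sqrt(3)*b)/3


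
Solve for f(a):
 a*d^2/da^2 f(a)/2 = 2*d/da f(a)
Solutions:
 f(a) = C1 + C2*a^5


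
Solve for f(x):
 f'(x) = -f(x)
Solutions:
 f(x) = C1*exp(-x)


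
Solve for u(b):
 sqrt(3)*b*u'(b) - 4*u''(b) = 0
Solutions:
 u(b) = C1 + C2*erfi(sqrt(2)*3^(1/4)*b/4)


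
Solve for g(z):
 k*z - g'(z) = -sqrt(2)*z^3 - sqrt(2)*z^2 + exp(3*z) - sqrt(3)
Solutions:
 g(z) = C1 + k*z^2/2 + sqrt(2)*z^4/4 + sqrt(2)*z^3/3 + sqrt(3)*z - exp(3*z)/3


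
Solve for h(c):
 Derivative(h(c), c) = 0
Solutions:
 h(c) = C1


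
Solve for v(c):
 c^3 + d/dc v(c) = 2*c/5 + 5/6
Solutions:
 v(c) = C1 - c^4/4 + c^2/5 + 5*c/6


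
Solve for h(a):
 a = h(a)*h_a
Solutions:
 h(a) = -sqrt(C1 + a^2)
 h(a) = sqrt(C1 + a^2)


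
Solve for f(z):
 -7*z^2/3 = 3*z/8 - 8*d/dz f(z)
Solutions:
 f(z) = C1 + 7*z^3/72 + 3*z^2/128


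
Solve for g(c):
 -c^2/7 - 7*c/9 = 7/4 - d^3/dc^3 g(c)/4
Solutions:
 g(c) = C1 + C2*c + C3*c^2 + c^5/105 + 7*c^4/54 + 7*c^3/6


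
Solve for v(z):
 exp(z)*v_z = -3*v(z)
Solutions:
 v(z) = C1*exp(3*exp(-z))


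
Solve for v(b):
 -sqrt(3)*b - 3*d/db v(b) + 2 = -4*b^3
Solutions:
 v(b) = C1 + b^4/3 - sqrt(3)*b^2/6 + 2*b/3


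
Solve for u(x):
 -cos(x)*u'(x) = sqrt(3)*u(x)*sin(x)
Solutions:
 u(x) = C1*cos(x)^(sqrt(3))


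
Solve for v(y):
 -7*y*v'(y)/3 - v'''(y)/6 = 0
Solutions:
 v(y) = C1 + Integral(C2*airyai(-14^(1/3)*y) + C3*airybi(-14^(1/3)*y), y)


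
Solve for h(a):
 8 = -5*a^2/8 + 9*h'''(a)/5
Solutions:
 h(a) = C1 + C2*a + C3*a^2 + 5*a^5/864 + 20*a^3/27


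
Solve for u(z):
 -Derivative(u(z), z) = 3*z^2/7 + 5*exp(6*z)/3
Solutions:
 u(z) = C1 - z^3/7 - 5*exp(6*z)/18


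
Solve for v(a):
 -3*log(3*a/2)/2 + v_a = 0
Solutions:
 v(a) = C1 + 3*a*log(a)/2 - 3*a/2 - 3*a*log(2)/2 + 3*a*log(3)/2


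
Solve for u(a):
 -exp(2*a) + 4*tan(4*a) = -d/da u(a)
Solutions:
 u(a) = C1 + exp(2*a)/2 + log(cos(4*a))


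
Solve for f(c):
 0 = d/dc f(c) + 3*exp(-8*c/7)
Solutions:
 f(c) = C1 + 21*exp(-8*c/7)/8


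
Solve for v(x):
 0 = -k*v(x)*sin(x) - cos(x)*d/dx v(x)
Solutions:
 v(x) = C1*exp(k*log(cos(x)))


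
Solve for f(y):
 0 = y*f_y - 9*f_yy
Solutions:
 f(y) = C1 + C2*erfi(sqrt(2)*y/6)


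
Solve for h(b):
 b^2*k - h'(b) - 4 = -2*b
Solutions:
 h(b) = C1 + b^3*k/3 + b^2 - 4*b


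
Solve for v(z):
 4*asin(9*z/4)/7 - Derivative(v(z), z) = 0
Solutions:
 v(z) = C1 + 4*z*asin(9*z/4)/7 + 4*sqrt(16 - 81*z^2)/63


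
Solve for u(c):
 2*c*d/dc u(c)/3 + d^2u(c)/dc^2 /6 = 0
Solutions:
 u(c) = C1 + C2*erf(sqrt(2)*c)


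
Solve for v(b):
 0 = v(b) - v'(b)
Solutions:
 v(b) = C1*exp(b)


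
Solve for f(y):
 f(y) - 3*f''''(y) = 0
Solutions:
 f(y) = C1*exp(-3^(3/4)*y/3) + C2*exp(3^(3/4)*y/3) + C3*sin(3^(3/4)*y/3) + C4*cos(3^(3/4)*y/3)


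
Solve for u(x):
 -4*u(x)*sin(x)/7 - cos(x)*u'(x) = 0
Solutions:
 u(x) = C1*cos(x)^(4/7)


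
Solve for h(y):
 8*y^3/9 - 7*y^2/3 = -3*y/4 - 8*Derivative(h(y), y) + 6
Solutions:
 h(y) = C1 - y^4/36 + 7*y^3/72 - 3*y^2/64 + 3*y/4


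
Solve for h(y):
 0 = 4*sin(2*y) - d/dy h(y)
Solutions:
 h(y) = C1 - 2*cos(2*y)


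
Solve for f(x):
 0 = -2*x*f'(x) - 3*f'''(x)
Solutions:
 f(x) = C1 + Integral(C2*airyai(-2^(1/3)*3^(2/3)*x/3) + C3*airybi(-2^(1/3)*3^(2/3)*x/3), x)


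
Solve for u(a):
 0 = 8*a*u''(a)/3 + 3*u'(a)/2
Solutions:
 u(a) = C1 + C2*a^(7/16)


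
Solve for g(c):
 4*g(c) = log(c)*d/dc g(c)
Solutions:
 g(c) = C1*exp(4*li(c))


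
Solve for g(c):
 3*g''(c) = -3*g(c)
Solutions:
 g(c) = C1*sin(c) + C2*cos(c)


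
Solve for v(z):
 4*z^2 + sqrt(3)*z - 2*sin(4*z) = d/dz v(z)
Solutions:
 v(z) = C1 + 4*z^3/3 + sqrt(3)*z^2/2 + cos(4*z)/2


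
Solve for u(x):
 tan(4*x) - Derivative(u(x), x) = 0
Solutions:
 u(x) = C1 - log(cos(4*x))/4


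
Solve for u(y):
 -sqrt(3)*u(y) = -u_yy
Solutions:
 u(y) = C1*exp(-3^(1/4)*y) + C2*exp(3^(1/4)*y)


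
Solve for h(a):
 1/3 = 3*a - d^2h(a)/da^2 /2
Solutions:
 h(a) = C1 + C2*a + a^3 - a^2/3


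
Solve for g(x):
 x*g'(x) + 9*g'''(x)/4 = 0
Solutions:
 g(x) = C1 + Integral(C2*airyai(-2^(2/3)*3^(1/3)*x/3) + C3*airybi(-2^(2/3)*3^(1/3)*x/3), x)


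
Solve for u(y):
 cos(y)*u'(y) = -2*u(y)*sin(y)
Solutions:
 u(y) = C1*cos(y)^2


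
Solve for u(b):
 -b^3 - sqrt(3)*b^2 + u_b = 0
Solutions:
 u(b) = C1 + b^4/4 + sqrt(3)*b^3/3


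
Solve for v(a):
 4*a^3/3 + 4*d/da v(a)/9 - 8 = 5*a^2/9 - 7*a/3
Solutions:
 v(a) = C1 - 3*a^4/4 + 5*a^3/12 - 21*a^2/8 + 18*a


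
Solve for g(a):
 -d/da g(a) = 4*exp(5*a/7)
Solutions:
 g(a) = C1 - 28*exp(5*a/7)/5


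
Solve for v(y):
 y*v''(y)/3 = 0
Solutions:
 v(y) = C1 + C2*y


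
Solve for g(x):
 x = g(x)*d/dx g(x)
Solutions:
 g(x) = -sqrt(C1 + x^2)
 g(x) = sqrt(C1 + x^2)


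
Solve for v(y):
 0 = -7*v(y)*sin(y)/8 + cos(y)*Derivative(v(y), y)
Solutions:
 v(y) = C1/cos(y)^(7/8)


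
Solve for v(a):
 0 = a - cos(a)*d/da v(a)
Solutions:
 v(a) = C1 + Integral(a/cos(a), a)


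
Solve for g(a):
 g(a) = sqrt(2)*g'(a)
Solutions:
 g(a) = C1*exp(sqrt(2)*a/2)


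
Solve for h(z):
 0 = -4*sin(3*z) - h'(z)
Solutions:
 h(z) = C1 + 4*cos(3*z)/3


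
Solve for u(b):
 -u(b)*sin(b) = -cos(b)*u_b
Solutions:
 u(b) = C1/cos(b)


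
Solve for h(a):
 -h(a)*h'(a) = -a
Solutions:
 h(a) = -sqrt(C1 + a^2)
 h(a) = sqrt(C1 + a^2)


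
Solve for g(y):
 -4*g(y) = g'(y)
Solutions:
 g(y) = C1*exp(-4*y)


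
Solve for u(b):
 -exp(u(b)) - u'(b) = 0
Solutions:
 u(b) = log(1/(C1 + b))


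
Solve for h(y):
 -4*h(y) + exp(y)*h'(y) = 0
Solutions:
 h(y) = C1*exp(-4*exp(-y))


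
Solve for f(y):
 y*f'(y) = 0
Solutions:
 f(y) = C1


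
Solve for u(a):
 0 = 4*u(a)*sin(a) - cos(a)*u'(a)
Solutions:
 u(a) = C1/cos(a)^4


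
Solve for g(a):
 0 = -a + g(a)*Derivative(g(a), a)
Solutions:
 g(a) = -sqrt(C1 + a^2)
 g(a) = sqrt(C1 + a^2)


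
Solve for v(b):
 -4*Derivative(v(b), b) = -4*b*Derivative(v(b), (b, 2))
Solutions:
 v(b) = C1 + C2*b^2


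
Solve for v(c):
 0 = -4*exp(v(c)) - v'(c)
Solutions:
 v(c) = log(1/(C1 + 4*c))


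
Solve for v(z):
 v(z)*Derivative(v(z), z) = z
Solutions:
 v(z) = -sqrt(C1 + z^2)
 v(z) = sqrt(C1 + z^2)


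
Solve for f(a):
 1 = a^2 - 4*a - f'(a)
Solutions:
 f(a) = C1 + a^3/3 - 2*a^2 - a


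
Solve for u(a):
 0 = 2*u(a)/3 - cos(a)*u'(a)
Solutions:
 u(a) = C1*(sin(a) + 1)^(1/3)/(sin(a) - 1)^(1/3)


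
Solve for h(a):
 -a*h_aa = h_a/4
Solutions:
 h(a) = C1 + C2*a^(3/4)


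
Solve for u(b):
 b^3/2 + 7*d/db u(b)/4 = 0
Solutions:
 u(b) = C1 - b^4/14


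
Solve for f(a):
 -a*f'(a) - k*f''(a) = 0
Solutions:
 f(a) = C1 + C2*sqrt(k)*erf(sqrt(2)*a*sqrt(1/k)/2)


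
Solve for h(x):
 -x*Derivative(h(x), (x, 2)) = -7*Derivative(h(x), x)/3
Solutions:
 h(x) = C1 + C2*x^(10/3)


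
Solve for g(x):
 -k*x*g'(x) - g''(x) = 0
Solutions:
 g(x) = Piecewise((-sqrt(2)*sqrt(pi)*C1*erf(sqrt(2)*sqrt(k)*x/2)/(2*sqrt(k)) - C2, (k > 0) | (k < 0)), (-C1*x - C2, True))


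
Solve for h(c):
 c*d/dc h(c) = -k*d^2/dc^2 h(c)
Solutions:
 h(c) = C1 + C2*sqrt(k)*erf(sqrt(2)*c*sqrt(1/k)/2)


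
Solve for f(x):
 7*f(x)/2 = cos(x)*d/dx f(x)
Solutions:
 f(x) = C1*(sin(x) + 1)^(7/4)/(sin(x) - 1)^(7/4)


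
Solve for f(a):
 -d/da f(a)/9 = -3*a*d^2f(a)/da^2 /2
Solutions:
 f(a) = C1 + C2*a^(29/27)


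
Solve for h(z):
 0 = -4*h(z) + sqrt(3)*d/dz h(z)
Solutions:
 h(z) = C1*exp(4*sqrt(3)*z/3)


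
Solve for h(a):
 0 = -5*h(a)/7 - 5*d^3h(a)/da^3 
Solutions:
 h(a) = C3*exp(-7^(2/3)*a/7) + (C1*sin(sqrt(3)*7^(2/3)*a/14) + C2*cos(sqrt(3)*7^(2/3)*a/14))*exp(7^(2/3)*a/14)


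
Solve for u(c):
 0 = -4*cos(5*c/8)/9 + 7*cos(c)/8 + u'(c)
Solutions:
 u(c) = C1 + 32*sin(5*c/8)/45 - 7*sin(c)/8


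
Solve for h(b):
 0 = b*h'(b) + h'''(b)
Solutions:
 h(b) = C1 + Integral(C2*airyai(-b) + C3*airybi(-b), b)


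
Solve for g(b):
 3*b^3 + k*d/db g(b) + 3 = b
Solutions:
 g(b) = C1 - 3*b^4/(4*k) + b^2/(2*k) - 3*b/k


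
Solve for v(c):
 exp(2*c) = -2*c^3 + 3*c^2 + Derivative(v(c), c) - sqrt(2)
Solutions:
 v(c) = C1 + c^4/2 - c^3 + sqrt(2)*c + exp(2*c)/2


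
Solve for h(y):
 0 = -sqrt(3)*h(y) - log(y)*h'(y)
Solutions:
 h(y) = C1*exp(-sqrt(3)*li(y))


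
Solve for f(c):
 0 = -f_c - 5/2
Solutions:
 f(c) = C1 - 5*c/2


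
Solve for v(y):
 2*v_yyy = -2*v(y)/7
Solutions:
 v(y) = C3*exp(-7^(2/3)*y/7) + (C1*sin(sqrt(3)*7^(2/3)*y/14) + C2*cos(sqrt(3)*7^(2/3)*y/14))*exp(7^(2/3)*y/14)


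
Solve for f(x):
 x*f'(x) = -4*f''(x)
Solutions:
 f(x) = C1 + C2*erf(sqrt(2)*x/4)


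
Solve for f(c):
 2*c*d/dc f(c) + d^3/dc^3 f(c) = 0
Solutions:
 f(c) = C1 + Integral(C2*airyai(-2^(1/3)*c) + C3*airybi(-2^(1/3)*c), c)


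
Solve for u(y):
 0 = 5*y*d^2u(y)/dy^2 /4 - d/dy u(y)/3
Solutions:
 u(y) = C1 + C2*y^(19/15)


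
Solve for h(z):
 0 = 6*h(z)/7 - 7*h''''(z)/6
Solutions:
 h(z) = C1*exp(-sqrt(42)*z/7) + C2*exp(sqrt(42)*z/7) + C3*sin(sqrt(42)*z/7) + C4*cos(sqrt(42)*z/7)


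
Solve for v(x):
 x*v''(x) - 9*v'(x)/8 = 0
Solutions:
 v(x) = C1 + C2*x^(17/8)


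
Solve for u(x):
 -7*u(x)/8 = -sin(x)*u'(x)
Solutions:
 u(x) = C1*(cos(x) - 1)^(7/16)/(cos(x) + 1)^(7/16)


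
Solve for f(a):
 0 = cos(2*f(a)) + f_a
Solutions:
 f(a) = -asin((C1 + exp(4*a))/(C1 - exp(4*a)))/2 + pi/2
 f(a) = asin((C1 + exp(4*a))/(C1 - exp(4*a)))/2


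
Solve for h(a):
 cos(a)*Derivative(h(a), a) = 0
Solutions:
 h(a) = C1


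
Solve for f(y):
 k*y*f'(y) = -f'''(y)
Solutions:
 f(y) = C1 + Integral(C2*airyai(y*(-k)^(1/3)) + C3*airybi(y*(-k)^(1/3)), y)


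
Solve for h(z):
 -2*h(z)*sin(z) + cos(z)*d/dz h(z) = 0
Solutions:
 h(z) = C1/cos(z)^2


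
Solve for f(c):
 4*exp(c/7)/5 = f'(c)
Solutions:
 f(c) = C1 + 28*exp(c/7)/5


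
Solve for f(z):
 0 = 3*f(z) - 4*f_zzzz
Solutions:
 f(z) = C1*exp(-sqrt(2)*3^(1/4)*z/2) + C2*exp(sqrt(2)*3^(1/4)*z/2) + C3*sin(sqrt(2)*3^(1/4)*z/2) + C4*cos(sqrt(2)*3^(1/4)*z/2)


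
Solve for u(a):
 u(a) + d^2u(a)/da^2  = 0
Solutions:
 u(a) = C1*sin(a) + C2*cos(a)


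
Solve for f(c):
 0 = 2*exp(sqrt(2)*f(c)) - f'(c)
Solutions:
 f(c) = sqrt(2)*(2*log(-1/(C1 + 2*c)) - log(2))/4


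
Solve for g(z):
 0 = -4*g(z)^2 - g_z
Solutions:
 g(z) = 1/(C1 + 4*z)


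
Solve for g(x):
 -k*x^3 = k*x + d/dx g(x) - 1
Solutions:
 g(x) = C1 - k*x^4/4 - k*x^2/2 + x


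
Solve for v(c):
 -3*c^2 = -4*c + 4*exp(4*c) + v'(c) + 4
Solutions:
 v(c) = C1 - c^3 + 2*c^2 - 4*c - exp(4*c)


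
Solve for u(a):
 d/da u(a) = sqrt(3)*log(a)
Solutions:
 u(a) = C1 + sqrt(3)*a*log(a) - sqrt(3)*a


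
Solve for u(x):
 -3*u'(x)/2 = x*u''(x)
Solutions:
 u(x) = C1 + C2/sqrt(x)


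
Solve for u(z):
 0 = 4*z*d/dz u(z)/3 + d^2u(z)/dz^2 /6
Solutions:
 u(z) = C1 + C2*erf(2*z)


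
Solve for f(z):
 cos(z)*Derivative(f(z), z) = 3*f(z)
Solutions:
 f(z) = C1*(sin(z) + 1)^(3/2)/(sin(z) - 1)^(3/2)


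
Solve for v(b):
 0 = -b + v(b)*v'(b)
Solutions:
 v(b) = -sqrt(C1 + b^2)
 v(b) = sqrt(C1 + b^2)


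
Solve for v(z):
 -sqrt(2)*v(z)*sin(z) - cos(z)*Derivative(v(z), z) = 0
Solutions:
 v(z) = C1*cos(z)^(sqrt(2))


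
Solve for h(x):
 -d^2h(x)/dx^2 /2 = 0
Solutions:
 h(x) = C1 + C2*x


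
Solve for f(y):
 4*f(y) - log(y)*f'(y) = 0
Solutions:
 f(y) = C1*exp(4*li(y))


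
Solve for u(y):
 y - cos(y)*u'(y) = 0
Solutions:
 u(y) = C1 + Integral(y/cos(y), y)


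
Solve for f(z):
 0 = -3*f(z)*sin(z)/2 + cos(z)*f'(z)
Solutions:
 f(z) = C1/cos(z)^(3/2)


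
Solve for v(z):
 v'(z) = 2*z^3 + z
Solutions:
 v(z) = C1 + z^4/2 + z^2/2


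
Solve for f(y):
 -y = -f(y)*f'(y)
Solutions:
 f(y) = -sqrt(C1 + y^2)
 f(y) = sqrt(C1 + y^2)


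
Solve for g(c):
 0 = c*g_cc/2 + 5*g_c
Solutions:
 g(c) = C1 + C2/c^9


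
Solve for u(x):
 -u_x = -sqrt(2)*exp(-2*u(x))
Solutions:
 u(x) = log(-sqrt(C1 + 2*sqrt(2)*x))
 u(x) = log(C1 + 2*sqrt(2)*x)/2


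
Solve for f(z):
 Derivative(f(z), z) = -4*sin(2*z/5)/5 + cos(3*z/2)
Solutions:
 f(z) = C1 + 2*sin(3*z/2)/3 + 2*cos(2*z/5)


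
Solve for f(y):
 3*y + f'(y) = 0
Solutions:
 f(y) = C1 - 3*y^2/2


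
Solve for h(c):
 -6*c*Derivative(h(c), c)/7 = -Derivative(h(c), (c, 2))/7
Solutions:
 h(c) = C1 + C2*erfi(sqrt(3)*c)


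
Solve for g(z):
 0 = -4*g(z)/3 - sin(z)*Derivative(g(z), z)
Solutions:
 g(z) = C1*(cos(z) + 1)^(2/3)/(cos(z) - 1)^(2/3)


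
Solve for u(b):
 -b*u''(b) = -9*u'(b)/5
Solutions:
 u(b) = C1 + C2*b^(14/5)


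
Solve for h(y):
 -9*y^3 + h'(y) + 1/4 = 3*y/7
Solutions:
 h(y) = C1 + 9*y^4/4 + 3*y^2/14 - y/4


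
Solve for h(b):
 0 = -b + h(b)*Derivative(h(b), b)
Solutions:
 h(b) = -sqrt(C1 + b^2)
 h(b) = sqrt(C1 + b^2)


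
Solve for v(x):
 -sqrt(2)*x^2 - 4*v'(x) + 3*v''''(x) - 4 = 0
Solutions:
 v(x) = C1 + C4*exp(6^(2/3)*x/3) - sqrt(2)*x^3/12 - x + (C2*sin(2^(2/3)*3^(1/6)*x/2) + C3*cos(2^(2/3)*3^(1/6)*x/2))*exp(-6^(2/3)*x/6)


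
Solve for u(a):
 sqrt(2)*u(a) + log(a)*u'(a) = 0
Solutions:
 u(a) = C1*exp(-sqrt(2)*li(a))


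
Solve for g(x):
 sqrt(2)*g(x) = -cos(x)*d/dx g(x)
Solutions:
 g(x) = C1*(sin(x) - 1)^(sqrt(2)/2)/(sin(x) + 1)^(sqrt(2)/2)


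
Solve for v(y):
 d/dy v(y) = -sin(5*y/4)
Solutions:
 v(y) = C1 + 4*cos(5*y/4)/5


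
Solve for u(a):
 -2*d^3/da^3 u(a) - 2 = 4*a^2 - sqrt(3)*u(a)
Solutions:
 u(a) = C3*exp(2^(2/3)*3^(1/6)*a/2) + 4*sqrt(3)*a^2/3 + (C1*sin(6^(2/3)*a/4) + C2*cos(6^(2/3)*a/4))*exp(-2^(2/3)*3^(1/6)*a/4) + 2*sqrt(3)/3


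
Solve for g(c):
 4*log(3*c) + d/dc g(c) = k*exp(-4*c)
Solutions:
 g(c) = C1 - 4*c*log(c) + 4*c*(1 - log(3)) - k*exp(-4*c)/4


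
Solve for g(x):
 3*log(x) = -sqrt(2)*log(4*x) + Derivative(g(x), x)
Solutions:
 g(x) = C1 + sqrt(2)*x*log(x) + 3*x*log(x) - 3*x - sqrt(2)*x + 2*sqrt(2)*x*log(2)


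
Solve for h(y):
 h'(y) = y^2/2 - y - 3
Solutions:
 h(y) = C1 + y^3/6 - y^2/2 - 3*y


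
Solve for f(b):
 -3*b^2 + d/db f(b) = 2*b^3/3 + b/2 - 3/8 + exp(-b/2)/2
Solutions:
 f(b) = C1 + b^4/6 + b^3 + b^2/4 - 3*b/8 - 1/sqrt(exp(b))


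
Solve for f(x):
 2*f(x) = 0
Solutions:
 f(x) = 0


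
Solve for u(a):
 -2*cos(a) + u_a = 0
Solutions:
 u(a) = C1 + 2*sin(a)


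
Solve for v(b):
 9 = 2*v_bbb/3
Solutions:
 v(b) = C1 + C2*b + C3*b^2 + 9*b^3/4


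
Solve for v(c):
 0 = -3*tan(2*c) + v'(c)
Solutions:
 v(c) = C1 - 3*log(cos(2*c))/2


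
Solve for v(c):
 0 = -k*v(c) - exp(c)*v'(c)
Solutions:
 v(c) = C1*exp(k*exp(-c))


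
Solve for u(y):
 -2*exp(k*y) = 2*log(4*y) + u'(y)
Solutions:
 u(y) = C1 - 2*y*log(y) + 2*y*(1 - 2*log(2)) + Piecewise((-2*exp(k*y)/k, Ne(k, 0)), (-2*y, True))


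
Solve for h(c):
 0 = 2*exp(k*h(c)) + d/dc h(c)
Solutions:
 h(c) = Piecewise((log(1/(C1*k + 2*c*k))/k, Ne(k, 0)), (nan, True))
 h(c) = Piecewise((C1 - 2*c, Eq(k, 0)), (nan, True))


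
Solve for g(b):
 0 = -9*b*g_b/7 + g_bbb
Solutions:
 g(b) = C1 + Integral(C2*airyai(21^(2/3)*b/7) + C3*airybi(21^(2/3)*b/7), b)


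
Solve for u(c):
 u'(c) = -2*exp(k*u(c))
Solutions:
 u(c) = Piecewise((log(1/(C1*k + 2*c*k))/k, Ne(k, 0)), (nan, True))
 u(c) = Piecewise((C1 - 2*c, Eq(k, 0)), (nan, True))


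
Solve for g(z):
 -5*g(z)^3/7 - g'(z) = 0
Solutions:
 g(z) = -sqrt(14)*sqrt(-1/(C1 - 5*z))/2
 g(z) = sqrt(14)*sqrt(-1/(C1 - 5*z))/2


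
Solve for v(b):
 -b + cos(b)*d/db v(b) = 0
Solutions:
 v(b) = C1 + Integral(b/cos(b), b)


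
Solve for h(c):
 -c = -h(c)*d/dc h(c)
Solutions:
 h(c) = -sqrt(C1 + c^2)
 h(c) = sqrt(C1 + c^2)


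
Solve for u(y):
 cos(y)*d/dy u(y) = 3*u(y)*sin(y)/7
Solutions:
 u(y) = C1/cos(y)^(3/7)


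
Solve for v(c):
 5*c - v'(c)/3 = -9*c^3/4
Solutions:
 v(c) = C1 + 27*c^4/16 + 15*c^2/2


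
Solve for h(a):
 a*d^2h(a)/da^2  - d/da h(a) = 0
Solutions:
 h(a) = C1 + C2*a^2


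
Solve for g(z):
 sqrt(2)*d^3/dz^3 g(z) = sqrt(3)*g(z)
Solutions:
 g(z) = C3*exp(2^(5/6)*3^(1/6)*z/2) + (C1*sin(2^(5/6)*3^(2/3)*z/4) + C2*cos(2^(5/6)*3^(2/3)*z/4))*exp(-2^(5/6)*3^(1/6)*z/4)


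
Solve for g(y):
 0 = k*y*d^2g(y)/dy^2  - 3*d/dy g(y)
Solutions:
 g(y) = C1 + y^(((re(k) + 3)*re(k) + im(k)^2)/(re(k)^2 + im(k)^2))*(C2*sin(3*log(y)*Abs(im(k))/(re(k)^2 + im(k)^2)) + C3*cos(3*log(y)*im(k)/(re(k)^2 + im(k)^2)))


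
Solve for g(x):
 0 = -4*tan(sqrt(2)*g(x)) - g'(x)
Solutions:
 g(x) = sqrt(2)*(pi - asin(C1*exp(-4*sqrt(2)*x)))/2
 g(x) = sqrt(2)*asin(C1*exp(-4*sqrt(2)*x))/2


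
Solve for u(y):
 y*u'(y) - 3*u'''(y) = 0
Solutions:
 u(y) = C1 + Integral(C2*airyai(3^(2/3)*y/3) + C3*airybi(3^(2/3)*y/3), y)


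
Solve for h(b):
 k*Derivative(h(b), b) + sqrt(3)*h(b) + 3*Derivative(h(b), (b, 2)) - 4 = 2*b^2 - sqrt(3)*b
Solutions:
 h(b) = C1*exp(b*(-k + sqrt(k^2 - 12*sqrt(3)))/6) + C2*exp(-b*(k + sqrt(k^2 - 12*sqrt(3)))/6) + 2*sqrt(3)*b^2/3 - 4*b*k/3 - b + 4*sqrt(3)*k^2/9 + sqrt(3)*k/3 - 4 + 4*sqrt(3)/3


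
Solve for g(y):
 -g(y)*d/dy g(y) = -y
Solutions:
 g(y) = -sqrt(C1 + y^2)
 g(y) = sqrt(C1 + y^2)


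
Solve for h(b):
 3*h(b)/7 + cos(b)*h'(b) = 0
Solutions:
 h(b) = C1*(sin(b) - 1)^(3/14)/(sin(b) + 1)^(3/14)


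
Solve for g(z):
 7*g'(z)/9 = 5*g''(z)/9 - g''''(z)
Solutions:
 g(z) = C1 + C2*exp(z*(10*18^(1/3)/(sqrt(34221) + 189)^(1/3) + 12^(1/3)*(sqrt(34221) + 189)^(1/3))/36)*sin(2^(1/3)*3^(1/6)*z*(-2^(1/3)*3^(2/3)*(sqrt(34221) + 189)^(1/3) + 30/(sqrt(34221) + 189)^(1/3))/36) + C3*exp(z*(10*18^(1/3)/(sqrt(34221) + 189)^(1/3) + 12^(1/3)*(sqrt(34221) + 189)^(1/3))/36)*cos(2^(1/3)*3^(1/6)*z*(-2^(1/3)*3^(2/3)*(sqrt(34221) + 189)^(1/3) + 30/(sqrt(34221) + 189)^(1/3))/36) + C4*exp(-z*(10*18^(1/3)/(sqrt(34221) + 189)^(1/3) + 12^(1/3)*(sqrt(34221) + 189)^(1/3))/18)


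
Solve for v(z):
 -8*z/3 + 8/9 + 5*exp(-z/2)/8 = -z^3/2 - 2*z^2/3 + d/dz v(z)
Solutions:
 v(z) = C1 + z^4/8 + 2*z^3/9 - 4*z^2/3 + 8*z/9 - 5*exp(-z/2)/4


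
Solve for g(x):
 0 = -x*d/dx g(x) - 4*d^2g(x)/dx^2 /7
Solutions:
 g(x) = C1 + C2*erf(sqrt(14)*x/4)


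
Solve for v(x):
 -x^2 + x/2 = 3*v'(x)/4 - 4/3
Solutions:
 v(x) = C1 - 4*x^3/9 + x^2/3 + 16*x/9


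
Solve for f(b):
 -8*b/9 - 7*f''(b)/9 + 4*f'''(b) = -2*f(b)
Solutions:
 f(b) = C1*exp(b*(49/(324*sqrt(942726) + 314585)^(1/3) + 14 + (324*sqrt(942726) + 314585)^(1/3))/216)*sin(sqrt(3)*b*(-(324*sqrt(942726) + 314585)^(1/3) + 49/(324*sqrt(942726) + 314585)^(1/3))/216) + C2*exp(b*(49/(324*sqrt(942726) + 314585)^(1/3) + 14 + (324*sqrt(942726) + 314585)^(1/3))/216)*cos(sqrt(3)*b*(-(324*sqrt(942726) + 314585)^(1/3) + 49/(324*sqrt(942726) + 314585)^(1/3))/216) + C3*exp(b*(-(324*sqrt(942726) + 314585)^(1/3) - 49/(324*sqrt(942726) + 314585)^(1/3) + 7)/108) + 4*b/9


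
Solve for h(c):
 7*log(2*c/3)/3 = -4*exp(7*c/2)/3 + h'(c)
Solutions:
 h(c) = C1 + 7*c*log(c)/3 + 7*c*(-log(3) - 1 + log(2))/3 + 8*exp(7*c/2)/21


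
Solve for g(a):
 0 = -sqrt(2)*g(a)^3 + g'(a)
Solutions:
 g(a) = -sqrt(2)*sqrt(-1/(C1 + sqrt(2)*a))/2
 g(a) = sqrt(2)*sqrt(-1/(C1 + sqrt(2)*a))/2


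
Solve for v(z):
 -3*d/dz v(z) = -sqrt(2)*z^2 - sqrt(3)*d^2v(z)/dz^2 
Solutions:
 v(z) = C1 + C2*exp(sqrt(3)*z) + sqrt(2)*z^3/9 + sqrt(6)*z^2/9 + 2*sqrt(2)*z/9


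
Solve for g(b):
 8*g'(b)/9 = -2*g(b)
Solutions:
 g(b) = C1*exp(-9*b/4)


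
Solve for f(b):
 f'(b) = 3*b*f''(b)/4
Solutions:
 f(b) = C1 + C2*b^(7/3)


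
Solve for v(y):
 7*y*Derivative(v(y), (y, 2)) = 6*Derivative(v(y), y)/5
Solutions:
 v(y) = C1 + C2*y^(41/35)


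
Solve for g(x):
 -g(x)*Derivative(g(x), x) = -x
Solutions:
 g(x) = -sqrt(C1 + x^2)
 g(x) = sqrt(C1 + x^2)


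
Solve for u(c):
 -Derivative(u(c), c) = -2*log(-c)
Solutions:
 u(c) = C1 + 2*c*log(-c) - 2*c


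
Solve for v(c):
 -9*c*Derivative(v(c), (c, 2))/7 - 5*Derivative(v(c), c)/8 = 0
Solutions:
 v(c) = C1 + C2*c^(37/72)


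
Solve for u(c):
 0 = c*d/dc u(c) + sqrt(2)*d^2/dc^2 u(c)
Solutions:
 u(c) = C1 + C2*erf(2^(1/4)*c/2)


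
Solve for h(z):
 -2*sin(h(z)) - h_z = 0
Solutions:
 h(z) = -acos((-C1 - exp(4*z))/(C1 - exp(4*z))) + 2*pi
 h(z) = acos((-C1 - exp(4*z))/(C1 - exp(4*z)))


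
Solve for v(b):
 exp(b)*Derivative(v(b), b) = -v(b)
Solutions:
 v(b) = C1*exp(exp(-b))


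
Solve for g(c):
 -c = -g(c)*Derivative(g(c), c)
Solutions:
 g(c) = -sqrt(C1 + c^2)
 g(c) = sqrt(C1 + c^2)


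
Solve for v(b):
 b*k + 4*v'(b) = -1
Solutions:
 v(b) = C1 - b^2*k/8 - b/4


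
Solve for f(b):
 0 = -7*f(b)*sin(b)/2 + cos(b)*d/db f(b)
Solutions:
 f(b) = C1/cos(b)^(7/2)


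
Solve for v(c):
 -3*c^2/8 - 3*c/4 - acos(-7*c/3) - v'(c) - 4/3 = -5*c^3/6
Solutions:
 v(c) = C1 + 5*c^4/24 - c^3/8 - 3*c^2/8 - c*acos(-7*c/3) - 4*c/3 - sqrt(9 - 49*c^2)/7


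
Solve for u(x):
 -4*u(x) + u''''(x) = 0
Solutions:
 u(x) = C1*exp(-sqrt(2)*x) + C2*exp(sqrt(2)*x) + C3*sin(sqrt(2)*x) + C4*cos(sqrt(2)*x)


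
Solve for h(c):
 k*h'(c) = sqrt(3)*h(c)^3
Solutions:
 h(c) = -sqrt(2)*sqrt(-k/(C1*k + sqrt(3)*c))/2
 h(c) = sqrt(2)*sqrt(-k/(C1*k + sqrt(3)*c))/2


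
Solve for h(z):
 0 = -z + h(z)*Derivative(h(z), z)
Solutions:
 h(z) = -sqrt(C1 + z^2)
 h(z) = sqrt(C1 + z^2)


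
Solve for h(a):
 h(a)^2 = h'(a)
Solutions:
 h(a) = -1/(C1 + a)


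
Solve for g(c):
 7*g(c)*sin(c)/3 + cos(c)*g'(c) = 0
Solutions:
 g(c) = C1*cos(c)^(7/3)


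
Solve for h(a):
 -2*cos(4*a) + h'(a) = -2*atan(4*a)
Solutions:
 h(a) = C1 - 2*a*atan(4*a) + log(16*a^2 + 1)/4 + sin(4*a)/2


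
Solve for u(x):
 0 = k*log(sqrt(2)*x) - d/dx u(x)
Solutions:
 u(x) = C1 + k*x*log(x) - k*x + k*x*log(2)/2


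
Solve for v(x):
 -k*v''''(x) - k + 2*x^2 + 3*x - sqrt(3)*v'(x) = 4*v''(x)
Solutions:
 v(x) = C1 + C2*exp(2^(1/3)*x*(2^(1/3)*sqrt(3)*(sqrt((81 + 256/k)/k^2) + 9/k)^(1/3)/12 - 2^(1/3)*I*(sqrt((81 + 256/k)/k^2) + 9/k)^(1/3)/4 + 8/(k*(-sqrt(3) + 3*I)*(sqrt((81 + 256/k)/k^2) + 9/k)^(1/3)))) + C3*exp(2^(1/3)*x*(2^(1/3)*sqrt(3)*(sqrt((81 + 256/k)/k^2) + 9/k)^(1/3)/12 + 2^(1/3)*I*(sqrt((81 + 256/k)/k^2) + 9/k)^(1/3)/4 - 8/(k*(sqrt(3) + 3*I)*(sqrt((81 + 256/k)/k^2) + 9/k)^(1/3)))) + C4*exp(2^(1/3)*sqrt(3)*x*(-2^(1/3)*(sqrt((81 + 256/k)/k^2) + 9/k)^(1/3) + 8/(k*(sqrt((81 + 256/k)/k^2) + 9/k)^(1/3)))/6) - sqrt(3)*k*x/3 + 2*sqrt(3)*x^3/9 - 8*x^2/3 + sqrt(3)*x^2/2 - 4*x + 64*sqrt(3)*x/9


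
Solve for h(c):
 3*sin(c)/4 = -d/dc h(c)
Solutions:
 h(c) = C1 + 3*cos(c)/4


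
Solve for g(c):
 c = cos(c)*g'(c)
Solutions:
 g(c) = C1 + Integral(c/cos(c), c)


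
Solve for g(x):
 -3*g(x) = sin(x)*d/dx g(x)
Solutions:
 g(x) = C1*(cos(x) + 1)^(3/2)/(cos(x) - 1)^(3/2)


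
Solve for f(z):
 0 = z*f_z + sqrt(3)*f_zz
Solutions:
 f(z) = C1 + C2*erf(sqrt(2)*3^(3/4)*z/6)


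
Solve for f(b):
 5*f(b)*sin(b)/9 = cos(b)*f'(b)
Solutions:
 f(b) = C1/cos(b)^(5/9)


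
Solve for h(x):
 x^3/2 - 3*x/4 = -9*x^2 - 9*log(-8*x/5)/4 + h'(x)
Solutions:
 h(x) = C1 + x^4/8 + 3*x^3 - 3*x^2/8 + 9*x*log(-x)/4 + x*(-3*log(5) - 9/4 + 3*log(10)/4 + 6*log(2))


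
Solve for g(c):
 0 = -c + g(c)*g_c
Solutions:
 g(c) = -sqrt(C1 + c^2)
 g(c) = sqrt(C1 + c^2)


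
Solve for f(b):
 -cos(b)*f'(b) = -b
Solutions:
 f(b) = C1 + Integral(b/cos(b), b)


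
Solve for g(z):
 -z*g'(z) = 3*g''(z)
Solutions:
 g(z) = C1 + C2*erf(sqrt(6)*z/6)


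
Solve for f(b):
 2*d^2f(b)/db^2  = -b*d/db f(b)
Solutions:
 f(b) = C1 + C2*erf(b/2)


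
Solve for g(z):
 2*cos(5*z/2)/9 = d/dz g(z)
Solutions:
 g(z) = C1 + 4*sin(5*z/2)/45


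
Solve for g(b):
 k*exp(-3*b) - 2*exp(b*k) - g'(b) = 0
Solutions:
 g(b) = C1 - k*exp(-3*b)/3 - 2*exp(b*k)/k


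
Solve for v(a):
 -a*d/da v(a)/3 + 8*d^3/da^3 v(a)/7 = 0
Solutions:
 v(a) = C1 + Integral(C2*airyai(3^(2/3)*7^(1/3)*a/6) + C3*airybi(3^(2/3)*7^(1/3)*a/6), a)


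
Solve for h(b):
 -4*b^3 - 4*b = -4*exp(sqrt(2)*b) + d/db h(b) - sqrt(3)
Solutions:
 h(b) = C1 - b^4 - 2*b^2 + sqrt(3)*b + 2*sqrt(2)*exp(sqrt(2)*b)


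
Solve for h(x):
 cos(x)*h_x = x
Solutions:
 h(x) = C1 + Integral(x/cos(x), x)


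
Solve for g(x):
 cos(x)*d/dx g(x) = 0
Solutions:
 g(x) = C1


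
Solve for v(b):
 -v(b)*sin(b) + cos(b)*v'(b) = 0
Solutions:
 v(b) = C1/cos(b)


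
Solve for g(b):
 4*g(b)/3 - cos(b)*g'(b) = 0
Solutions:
 g(b) = C1*(sin(b) + 1)^(2/3)/(sin(b) - 1)^(2/3)


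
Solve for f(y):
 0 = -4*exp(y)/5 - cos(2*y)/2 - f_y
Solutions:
 f(y) = C1 - 4*exp(y)/5 - sin(2*y)/4


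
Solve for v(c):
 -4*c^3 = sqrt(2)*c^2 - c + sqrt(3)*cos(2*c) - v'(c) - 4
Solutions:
 v(c) = C1 + c^4 + sqrt(2)*c^3/3 - c^2/2 - 4*c + sqrt(3)*sin(2*c)/2


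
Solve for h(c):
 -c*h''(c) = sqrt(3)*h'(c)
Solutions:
 h(c) = C1 + C2*c^(1 - sqrt(3))


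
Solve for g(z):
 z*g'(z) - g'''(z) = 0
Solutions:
 g(z) = C1 + Integral(C2*airyai(z) + C3*airybi(z), z)


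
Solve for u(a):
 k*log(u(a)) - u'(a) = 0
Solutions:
 li(u(a)) = C1 + a*k


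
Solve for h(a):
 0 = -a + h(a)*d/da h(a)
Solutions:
 h(a) = -sqrt(C1 + a^2)
 h(a) = sqrt(C1 + a^2)


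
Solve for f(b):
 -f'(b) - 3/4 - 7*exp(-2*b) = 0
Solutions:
 f(b) = C1 - 3*b/4 + 7*exp(-2*b)/2


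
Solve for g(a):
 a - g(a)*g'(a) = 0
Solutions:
 g(a) = -sqrt(C1 + a^2)
 g(a) = sqrt(C1 + a^2)


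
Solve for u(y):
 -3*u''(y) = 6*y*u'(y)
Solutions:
 u(y) = C1 + C2*erf(y)


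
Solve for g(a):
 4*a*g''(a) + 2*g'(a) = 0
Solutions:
 g(a) = C1 + C2*sqrt(a)


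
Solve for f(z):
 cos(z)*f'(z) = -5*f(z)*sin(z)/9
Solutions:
 f(z) = C1*cos(z)^(5/9)


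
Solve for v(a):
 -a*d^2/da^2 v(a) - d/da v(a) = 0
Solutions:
 v(a) = C1 + C2*log(a)


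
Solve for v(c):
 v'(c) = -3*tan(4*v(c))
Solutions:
 v(c) = -asin(C1*exp(-12*c))/4 + pi/4
 v(c) = asin(C1*exp(-12*c))/4


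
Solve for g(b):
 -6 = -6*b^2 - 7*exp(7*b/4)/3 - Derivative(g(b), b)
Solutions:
 g(b) = C1 - 2*b^3 + 6*b - 4*exp(7*b/4)/3


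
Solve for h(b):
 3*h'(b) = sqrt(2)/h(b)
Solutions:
 h(b) = -sqrt(C1 + 6*sqrt(2)*b)/3
 h(b) = sqrt(C1 + 6*sqrt(2)*b)/3


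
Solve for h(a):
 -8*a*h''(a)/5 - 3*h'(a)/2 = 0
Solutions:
 h(a) = C1 + C2*a^(1/16)


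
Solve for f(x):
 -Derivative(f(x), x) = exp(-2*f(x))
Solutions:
 f(x) = log(-sqrt(C1 - 2*x))
 f(x) = log(C1 - 2*x)/2


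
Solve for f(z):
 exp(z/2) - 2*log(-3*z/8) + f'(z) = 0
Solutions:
 f(z) = C1 + 2*z*log(-z) + 2*z*(-3*log(2) - 1 + log(3)) - 2*exp(z/2)


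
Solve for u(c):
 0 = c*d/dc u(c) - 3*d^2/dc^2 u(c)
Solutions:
 u(c) = C1 + C2*erfi(sqrt(6)*c/6)


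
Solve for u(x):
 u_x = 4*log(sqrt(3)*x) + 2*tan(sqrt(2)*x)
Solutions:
 u(x) = C1 + 4*x*log(x) - 4*x + 2*x*log(3) - sqrt(2)*log(cos(sqrt(2)*x))


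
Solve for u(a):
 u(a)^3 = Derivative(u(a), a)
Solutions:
 u(a) = -sqrt(2)*sqrt(-1/(C1 + a))/2
 u(a) = sqrt(2)*sqrt(-1/(C1 + a))/2


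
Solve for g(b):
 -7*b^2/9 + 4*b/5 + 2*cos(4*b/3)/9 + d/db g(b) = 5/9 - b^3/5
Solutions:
 g(b) = C1 - b^4/20 + 7*b^3/27 - 2*b^2/5 + 5*b/9 - sin(4*b/3)/6


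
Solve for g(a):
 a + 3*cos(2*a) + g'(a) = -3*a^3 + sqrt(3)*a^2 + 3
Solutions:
 g(a) = C1 - 3*a^4/4 + sqrt(3)*a^3/3 - a^2/2 + 3*a - 3*sin(a)*cos(a)


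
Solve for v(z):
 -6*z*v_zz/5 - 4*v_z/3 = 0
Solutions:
 v(z) = C1 + C2/z^(1/9)


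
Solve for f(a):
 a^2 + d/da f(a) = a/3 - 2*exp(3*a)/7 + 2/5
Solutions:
 f(a) = C1 - a^3/3 + a^2/6 + 2*a/5 - 2*exp(3*a)/21


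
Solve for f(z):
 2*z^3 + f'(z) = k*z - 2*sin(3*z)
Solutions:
 f(z) = C1 + k*z^2/2 - z^4/2 + 2*cos(3*z)/3


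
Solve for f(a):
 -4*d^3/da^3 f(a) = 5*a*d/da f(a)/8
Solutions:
 f(a) = C1 + Integral(C2*airyai(-10^(1/3)*a/4) + C3*airybi(-10^(1/3)*a/4), a)


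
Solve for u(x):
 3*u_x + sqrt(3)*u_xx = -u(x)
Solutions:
 u(x) = C1*exp(sqrt(3)*x*(-3 + sqrt(9 - 4*sqrt(3)))/6) + C2*exp(-sqrt(3)*x*(sqrt(9 - 4*sqrt(3)) + 3)/6)


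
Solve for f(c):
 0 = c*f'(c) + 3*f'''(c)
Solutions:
 f(c) = C1 + Integral(C2*airyai(-3^(2/3)*c/3) + C3*airybi(-3^(2/3)*c/3), c)


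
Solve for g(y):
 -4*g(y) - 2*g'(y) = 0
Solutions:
 g(y) = C1*exp(-2*y)


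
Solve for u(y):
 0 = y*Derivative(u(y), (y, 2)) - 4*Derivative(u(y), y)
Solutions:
 u(y) = C1 + C2*y^5


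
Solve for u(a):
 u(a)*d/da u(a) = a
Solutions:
 u(a) = -sqrt(C1 + a^2)
 u(a) = sqrt(C1 + a^2)


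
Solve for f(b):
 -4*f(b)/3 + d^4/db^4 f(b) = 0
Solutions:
 f(b) = C1*exp(-sqrt(2)*3^(3/4)*b/3) + C2*exp(sqrt(2)*3^(3/4)*b/3) + C3*sin(sqrt(2)*3^(3/4)*b/3) + C4*cos(sqrt(2)*3^(3/4)*b/3)


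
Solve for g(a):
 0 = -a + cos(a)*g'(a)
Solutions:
 g(a) = C1 + Integral(a/cos(a), a)


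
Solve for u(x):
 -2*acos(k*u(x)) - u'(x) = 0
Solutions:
 Integral(1/acos(_y*k), (_y, u(x))) = C1 - 2*x


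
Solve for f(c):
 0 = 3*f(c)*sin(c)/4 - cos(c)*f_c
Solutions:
 f(c) = C1/cos(c)^(3/4)


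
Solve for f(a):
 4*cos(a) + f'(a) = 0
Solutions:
 f(a) = C1 - 4*sin(a)


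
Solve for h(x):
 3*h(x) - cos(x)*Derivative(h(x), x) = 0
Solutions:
 h(x) = C1*(sin(x) + 1)^(3/2)/(sin(x) - 1)^(3/2)


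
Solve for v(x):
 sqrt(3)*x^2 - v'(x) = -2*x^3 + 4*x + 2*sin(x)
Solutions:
 v(x) = C1 + x^4/2 + sqrt(3)*x^3/3 - 2*x^2 + 2*cos(x)


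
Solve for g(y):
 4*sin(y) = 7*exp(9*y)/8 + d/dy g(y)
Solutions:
 g(y) = C1 - 7*exp(9*y)/72 - 4*cos(y)


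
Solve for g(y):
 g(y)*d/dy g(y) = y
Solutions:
 g(y) = -sqrt(C1 + y^2)
 g(y) = sqrt(C1 + y^2)


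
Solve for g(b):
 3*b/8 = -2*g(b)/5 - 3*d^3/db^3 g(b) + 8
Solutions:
 g(b) = C3*exp(-15^(2/3)*2^(1/3)*b/15) - 15*b/16 + (C1*sin(2^(1/3)*3^(1/6)*5^(2/3)*b/10) + C2*cos(2^(1/3)*3^(1/6)*5^(2/3)*b/10))*exp(15^(2/3)*2^(1/3)*b/30) + 20


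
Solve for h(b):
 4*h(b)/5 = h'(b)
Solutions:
 h(b) = C1*exp(4*b/5)


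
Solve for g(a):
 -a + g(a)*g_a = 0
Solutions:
 g(a) = -sqrt(C1 + a^2)
 g(a) = sqrt(C1 + a^2)


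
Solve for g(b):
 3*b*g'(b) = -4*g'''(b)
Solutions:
 g(b) = C1 + Integral(C2*airyai(-6^(1/3)*b/2) + C3*airybi(-6^(1/3)*b/2), b)


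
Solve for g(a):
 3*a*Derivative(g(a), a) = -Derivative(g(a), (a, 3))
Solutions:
 g(a) = C1 + Integral(C2*airyai(-3^(1/3)*a) + C3*airybi(-3^(1/3)*a), a)


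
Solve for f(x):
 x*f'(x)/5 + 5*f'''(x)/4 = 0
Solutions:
 f(x) = C1 + Integral(C2*airyai(-2^(2/3)*5^(1/3)*x/5) + C3*airybi(-2^(2/3)*5^(1/3)*x/5), x)


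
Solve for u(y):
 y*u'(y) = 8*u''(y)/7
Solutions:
 u(y) = C1 + C2*erfi(sqrt(7)*y/4)


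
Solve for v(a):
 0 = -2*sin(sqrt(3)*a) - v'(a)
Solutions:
 v(a) = C1 + 2*sqrt(3)*cos(sqrt(3)*a)/3


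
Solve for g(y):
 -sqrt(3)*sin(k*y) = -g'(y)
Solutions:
 g(y) = C1 - sqrt(3)*cos(k*y)/k


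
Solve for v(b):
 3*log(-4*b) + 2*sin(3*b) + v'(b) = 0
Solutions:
 v(b) = C1 - 3*b*log(-b) - 6*b*log(2) + 3*b + 2*cos(3*b)/3


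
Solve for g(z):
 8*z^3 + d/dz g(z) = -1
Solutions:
 g(z) = C1 - 2*z^4 - z


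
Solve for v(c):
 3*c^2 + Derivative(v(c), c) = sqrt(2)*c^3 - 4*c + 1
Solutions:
 v(c) = C1 + sqrt(2)*c^4/4 - c^3 - 2*c^2 + c


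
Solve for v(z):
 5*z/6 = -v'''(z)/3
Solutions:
 v(z) = C1 + C2*z + C3*z^2 - 5*z^4/48


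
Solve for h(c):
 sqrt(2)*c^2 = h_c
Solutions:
 h(c) = C1 + sqrt(2)*c^3/3


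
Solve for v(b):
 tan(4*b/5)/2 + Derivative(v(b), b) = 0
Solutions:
 v(b) = C1 + 5*log(cos(4*b/5))/8


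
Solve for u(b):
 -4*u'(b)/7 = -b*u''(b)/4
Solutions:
 u(b) = C1 + C2*b^(23/7)


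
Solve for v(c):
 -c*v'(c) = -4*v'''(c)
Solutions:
 v(c) = C1 + Integral(C2*airyai(2^(1/3)*c/2) + C3*airybi(2^(1/3)*c/2), c)


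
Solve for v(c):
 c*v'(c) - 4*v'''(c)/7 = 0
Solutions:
 v(c) = C1 + Integral(C2*airyai(14^(1/3)*c/2) + C3*airybi(14^(1/3)*c/2), c)


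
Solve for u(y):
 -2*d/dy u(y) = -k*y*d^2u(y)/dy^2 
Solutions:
 u(y) = C1 + y^(((re(k) + 2)*re(k) + im(k)^2)/(re(k)^2 + im(k)^2))*(C2*sin(2*log(y)*Abs(im(k))/(re(k)^2 + im(k)^2)) + C3*cos(2*log(y)*im(k)/(re(k)^2 + im(k)^2)))


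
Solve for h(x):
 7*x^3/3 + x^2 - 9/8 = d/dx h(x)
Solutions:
 h(x) = C1 + 7*x^4/12 + x^3/3 - 9*x/8


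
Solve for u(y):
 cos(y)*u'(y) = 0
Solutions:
 u(y) = C1


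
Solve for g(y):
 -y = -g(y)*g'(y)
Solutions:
 g(y) = -sqrt(C1 + y^2)
 g(y) = sqrt(C1 + y^2)


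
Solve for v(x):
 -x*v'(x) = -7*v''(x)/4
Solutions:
 v(x) = C1 + C2*erfi(sqrt(14)*x/7)


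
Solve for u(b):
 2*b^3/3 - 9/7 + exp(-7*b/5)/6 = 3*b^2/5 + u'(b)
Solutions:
 u(b) = C1 + b^4/6 - b^3/5 - 9*b/7 - 5*exp(-7*b/5)/42


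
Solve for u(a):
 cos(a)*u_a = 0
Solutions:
 u(a) = C1


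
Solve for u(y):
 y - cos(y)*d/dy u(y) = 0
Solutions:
 u(y) = C1 + Integral(y/cos(y), y)


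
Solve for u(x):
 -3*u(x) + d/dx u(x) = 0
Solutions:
 u(x) = C1*exp(3*x)


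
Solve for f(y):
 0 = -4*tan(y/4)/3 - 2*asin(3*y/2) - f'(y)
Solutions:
 f(y) = C1 - 2*y*asin(3*y/2) - 2*sqrt(4 - 9*y^2)/3 + 16*log(cos(y/4))/3


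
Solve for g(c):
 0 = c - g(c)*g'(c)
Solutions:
 g(c) = -sqrt(C1 + c^2)
 g(c) = sqrt(C1 + c^2)


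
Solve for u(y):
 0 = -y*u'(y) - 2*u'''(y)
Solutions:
 u(y) = C1 + Integral(C2*airyai(-2^(2/3)*y/2) + C3*airybi(-2^(2/3)*y/2), y)
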